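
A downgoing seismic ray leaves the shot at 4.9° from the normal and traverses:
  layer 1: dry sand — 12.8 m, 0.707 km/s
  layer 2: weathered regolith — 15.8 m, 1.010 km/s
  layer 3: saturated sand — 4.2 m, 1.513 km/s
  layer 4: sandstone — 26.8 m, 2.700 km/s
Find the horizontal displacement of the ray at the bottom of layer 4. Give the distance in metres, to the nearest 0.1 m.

p = sin θ₁/V₁ = sin 4.9°/0.707 = 1.2082e-01 s/km is conserved through the stack.
Layer 1: θ = 4.90°; offset = 12.8·tan 4.90° = 1.097 m.
Layer 2: sin θ = p·1.010 = 0.1220 → θ = 7.01°; offset = 15.8·tan 7.01° = 1.942 m.
Layer 3: sin θ = p·1.513 = 0.1828 → θ = 10.53°; offset = 4.2·tan 10.53° = 0.781 m.
Layer 4: sin θ = p·2.700 = 0.3262 → θ = 19.04°; offset = 26.8·tan 19.04° = 9.248 m.
Σ offsets = 13.069 m.

13.1 m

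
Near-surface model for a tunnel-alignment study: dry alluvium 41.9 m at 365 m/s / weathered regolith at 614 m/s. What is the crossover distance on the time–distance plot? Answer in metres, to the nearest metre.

166 m

θ_c = arcsin(365/614) = 36.47°, so cos θ_c = 0.8041 and tᵢ = 2h cos θ_c/V₁ = 0.1846 s.
At crossover x/V₁ = x/V₂ + tᵢ ⇒ x = tᵢ/(1/V₁ − 1/V₂) = 0.18462/(2.7397e-03 − 1.6287e-03) = 166.16 m.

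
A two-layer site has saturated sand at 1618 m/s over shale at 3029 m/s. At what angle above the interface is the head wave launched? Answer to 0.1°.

Critical incidence: sin θ_c = V₁/V₂ = 1618/3029 = 0.5342.
θ_c = arcsin 0.5342 = 32.29°.
Measured from the interface: 90° − 32.29° = 57.71°.

57.7°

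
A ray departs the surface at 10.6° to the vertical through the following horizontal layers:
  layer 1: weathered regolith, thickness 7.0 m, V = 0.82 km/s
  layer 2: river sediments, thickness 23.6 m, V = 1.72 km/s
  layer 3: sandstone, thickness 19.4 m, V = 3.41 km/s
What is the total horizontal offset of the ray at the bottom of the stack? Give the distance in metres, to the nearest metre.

34 m

Ray parameter p = sin 10.6° / 0.82 km/s = 2.2433e-01 s/km.
Layer 1: θ = 10.60°; offset = 7.0·tan 10.60° = 1.310 m.
Layer 2: sin θ = p·1.72 = 0.3858 → θ = 22.70°; offset = 23.6·tan 22.70° = 9.870 m.
Layer 3: sin θ = p·3.41 = 0.7650 → θ = 49.90°; offset = 19.4·tan 49.90° = 23.042 m.
Σ offsets = 34.222 m.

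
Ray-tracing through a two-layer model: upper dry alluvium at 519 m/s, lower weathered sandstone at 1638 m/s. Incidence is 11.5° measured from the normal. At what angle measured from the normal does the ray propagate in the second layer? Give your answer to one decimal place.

39.0°

Snell's law: sin θ₂ = (V₂/V₁)·sin θ₁ = (1638/519)·sin 11.5° = 0.6292.
θ₂ = arcsin 0.6292 = 38.99° from the normal.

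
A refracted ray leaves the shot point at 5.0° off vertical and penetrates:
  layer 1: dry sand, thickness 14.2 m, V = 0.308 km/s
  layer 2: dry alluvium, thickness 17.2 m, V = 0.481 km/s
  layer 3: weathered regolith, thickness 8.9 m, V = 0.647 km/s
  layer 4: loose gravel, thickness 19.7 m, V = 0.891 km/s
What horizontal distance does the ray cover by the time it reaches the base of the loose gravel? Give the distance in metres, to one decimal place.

p = sin θ₁/V₁ = sin 5.0°/0.308 = 2.8297e-01 s/km is conserved through the stack.
Layer 1: θ = 5.00°; offset = 14.2·tan 5.00° = 1.242 m.
Layer 2: sin θ = p·0.481 = 0.1361 → θ = 7.82°; offset = 17.2·tan 7.82° = 2.363 m.
Layer 3: sin θ = p·0.647 = 0.1831 → θ = 10.55°; offset = 8.9·tan 10.55° = 1.657 m.
Layer 4: sin θ = p·0.891 = 0.2521 → θ = 14.60°; offset = 19.7·tan 14.60° = 5.133 m.
Total horizontal offset = 10.396 m.

10.4 m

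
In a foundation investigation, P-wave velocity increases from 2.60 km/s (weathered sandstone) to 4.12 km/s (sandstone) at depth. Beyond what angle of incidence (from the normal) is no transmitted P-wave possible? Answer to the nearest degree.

At critical incidence the refracted ray runs along the interface (θ₂ = 90°), so sin θ_c = V₁/V₂.
θ_c = arcsin(2.60/4.12) = arcsin 0.6311 = 39.13°.

39°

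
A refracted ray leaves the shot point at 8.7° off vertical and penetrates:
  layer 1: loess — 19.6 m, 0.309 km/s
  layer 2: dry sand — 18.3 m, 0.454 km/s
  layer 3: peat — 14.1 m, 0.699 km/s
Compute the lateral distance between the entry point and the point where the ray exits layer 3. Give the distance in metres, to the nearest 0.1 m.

12.3 m

Apply Snell's law at each interface; in layer i the horizontal offset is hᵢ·tan θᵢ.
Layer 1: θ = 8.70°; offset = 19.6·tan 8.70° = 2.999 m.
Layer 2: sin θ = 0.454·sin 8.7°/0.309 = 0.2222, θ = 12.84°; offset = 18.3·tan 12.84° = 4.171 m.
Layer 3: sin θ = 0.699·sin 8.7°/0.309 = 0.3422, θ = 20.01°; offset = 14.1·tan 20.01° = 5.135 m.
Total horizontal offset = 12.305 m.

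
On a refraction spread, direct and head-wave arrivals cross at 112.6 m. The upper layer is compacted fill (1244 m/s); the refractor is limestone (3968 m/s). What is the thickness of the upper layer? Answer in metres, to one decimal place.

h = (x_cross/2)·√((V₂−V₁)/(V₂+V₁)).
(V₂−V₁)/(V₂+V₁) = (3968−1244)/(3968+1244) = 0.5226; √ = 0.7229.
h = (112.6/2)·0.7229 = 40.70 m.

40.7 m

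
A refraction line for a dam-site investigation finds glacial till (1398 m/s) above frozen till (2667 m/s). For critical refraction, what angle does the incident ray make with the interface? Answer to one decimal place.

At critical incidence the refracted ray runs along the interface (θ₂ = 90°), so sin θ_c = V₁/V₂.
θ_c = arcsin(1398/2667) = arcsin 0.5242 = 31.61°.
Measured from the interface: 90° − 31.61° = 58.39°.

58.4°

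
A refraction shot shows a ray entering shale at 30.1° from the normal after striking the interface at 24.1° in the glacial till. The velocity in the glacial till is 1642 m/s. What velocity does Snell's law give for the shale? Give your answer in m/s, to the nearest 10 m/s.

2020 m/s

Snell's law: sin 24.1°/V₁ = sin 30.1°/V₂.
V₂ = V₁·sin 30.1°/sin 24.1° = 1642 × 1.2282 = 2016.70 m/s.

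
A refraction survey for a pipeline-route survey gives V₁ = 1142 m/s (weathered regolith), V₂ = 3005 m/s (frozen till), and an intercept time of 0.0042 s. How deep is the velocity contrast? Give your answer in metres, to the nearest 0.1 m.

h = tᵢ·V₁·V₂ / (2·√(V₂²−V₁²)).
√(V₂²−V₁²) = √(3005² − 1142²) = 2779.5 m/s.
h = 0.0042 s × 1142 × 3005 / (2 × 2779.5) = 2.59 m.

2.6 m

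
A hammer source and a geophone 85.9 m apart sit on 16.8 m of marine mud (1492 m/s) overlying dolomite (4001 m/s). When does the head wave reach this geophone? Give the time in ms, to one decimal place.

t = x/V₂ + 2h·√(V₂²−V₁²)/(V₁V₂).
√(V₂²−V₁²) = √(4001²−1492²) = 3712.4 m/s; delay term = 2·16.8·3712.4/(1492·4001) = 0.02090 s.
t = 85.9/4001 + 0.02090 = 0.04237 s.

42.4 ms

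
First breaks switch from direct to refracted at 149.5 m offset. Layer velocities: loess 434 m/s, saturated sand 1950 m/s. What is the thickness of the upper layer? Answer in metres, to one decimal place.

59.6 m

x_cross = 2h·√((V₂+V₁)/(V₂−V₁)) → h = x_cross / (2·√((V₂+V₁)/(V₂−V₁))).
√((V₂+V₁)/(V₂−V₁)) = √((1950+434)/(1950−434)) = 1.2540.
h = 149.5 / (2·1.2540) = 59.61 m.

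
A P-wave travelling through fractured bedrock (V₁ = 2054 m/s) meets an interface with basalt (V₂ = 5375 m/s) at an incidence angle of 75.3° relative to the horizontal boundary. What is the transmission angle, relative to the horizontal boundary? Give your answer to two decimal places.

Angle from the normal: 90° − 75.3° = 14.7°.
sin θ₁/V₁ = sin θ₂/V₂ ⇒ sin θ₂ = 5375·sin 14.7°/2054 = 5375·0.2538/2054 = 0.6640.
θ₂ = sin⁻¹(0.6640) = 41.61° (from vertical).
From the interface: 90° − 41.61° = 48.39°.

48.39°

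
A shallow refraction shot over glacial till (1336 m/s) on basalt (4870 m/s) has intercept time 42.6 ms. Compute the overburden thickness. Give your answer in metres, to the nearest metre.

θ_c = arcsin(1336/4870) = 15.92°; cos θ_c = 0.9616.
tᵢ = 2h cos θ_c/V₁ ⇒ h = tᵢ·V₁/(2 cos θ_c) = 0.0426·1336/(2·0.9616) = 29.59 m.

30 m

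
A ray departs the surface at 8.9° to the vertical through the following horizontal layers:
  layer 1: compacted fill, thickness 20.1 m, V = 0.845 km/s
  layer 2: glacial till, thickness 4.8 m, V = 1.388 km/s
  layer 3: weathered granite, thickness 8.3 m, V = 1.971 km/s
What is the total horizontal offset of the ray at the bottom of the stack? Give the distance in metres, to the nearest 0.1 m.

7.6 m

Apply Snell's law at each interface; in layer i the horizontal offset is hᵢ·tan θᵢ.
Layer 1: θ = 8.90°; offset = 20.1·tan 8.90° = 3.148 m.
Layer 2: sin θ = 1.388·sin 8.9°/0.845 = 0.2541, θ = 14.72°; offset = 4.8·tan 14.72° = 1.261 m.
Layer 3: sin θ = 1.971·sin 8.9°/0.845 = 0.3609, θ = 21.15°; offset = 8.3·tan 21.15° = 3.212 m.
Σ offsets = 7.620 m.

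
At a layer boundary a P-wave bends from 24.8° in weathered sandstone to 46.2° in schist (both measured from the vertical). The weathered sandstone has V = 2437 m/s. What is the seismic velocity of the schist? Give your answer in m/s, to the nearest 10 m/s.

4190 m/s

sin 24.8° = 0.4195; sin 46.2° = 0.7218.
V₂ = V₁·(sin θ₂/sin θ₁) = 2437·(0.7218/0.4195) = 4193.40 m/s.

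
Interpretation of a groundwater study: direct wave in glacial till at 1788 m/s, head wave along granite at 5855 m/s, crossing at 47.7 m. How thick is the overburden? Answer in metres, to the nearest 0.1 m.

17.4 m

x_cross = 2h·√((V₂+V₁)/(V₂−V₁)) → h = x_cross / (2·√((V₂+V₁)/(V₂−V₁))).
√((V₂+V₁)/(V₂−V₁)) = √((5855+1788)/(5855−1788)) = 1.3709.
h = 47.7 / (2·1.3709) = 17.40 m.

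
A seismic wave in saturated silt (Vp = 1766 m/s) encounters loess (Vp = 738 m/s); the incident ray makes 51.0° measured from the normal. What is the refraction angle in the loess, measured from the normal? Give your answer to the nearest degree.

Snell's law: sin θ₂ = (V₂/V₁)·sin θ₁ = (738/1766)·sin 51.0° = 0.3248.
θ₂ = sin⁻¹(0.3248) = 18.95° (from vertical).

19°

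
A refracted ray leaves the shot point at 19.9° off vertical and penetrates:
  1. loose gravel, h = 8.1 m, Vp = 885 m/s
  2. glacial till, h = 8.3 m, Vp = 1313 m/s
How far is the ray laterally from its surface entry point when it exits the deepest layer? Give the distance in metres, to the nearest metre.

8 m

Apply Snell's law at each interface; in layer i the horizontal offset is hᵢ·tan θᵢ.
Layer 1: θ = 19.90°; offset = 8.1·tan 19.90° = 2.932 m.
Layer 2: sin θ = 1313·sin 19.9°/885 = 0.5050, θ = 30.33°; offset = 8.3·tan 30.33° = 4.856 m.
Σ offsets = 7.788 m.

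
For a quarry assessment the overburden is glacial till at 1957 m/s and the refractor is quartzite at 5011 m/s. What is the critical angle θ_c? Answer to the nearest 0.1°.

At critical incidence the refracted ray runs along the interface (θ₂ = 90°), so sin θ_c = V₁/V₂.
θ_c = arcsin(1957/5011) = arcsin 0.3905 = 22.99°.

23.0°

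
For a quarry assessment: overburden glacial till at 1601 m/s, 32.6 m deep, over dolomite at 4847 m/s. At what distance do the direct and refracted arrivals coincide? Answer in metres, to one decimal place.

91.9 m

θ_c = arcsin(1601/4847) = 19.29°, so cos θ_c = 0.9439 and tᵢ = 2h cos θ_c/V₁ = 0.0384 s.
At crossover x/V₁ = x/V₂ + tᵢ ⇒ x = tᵢ/(1/V₁ − 1/V₂) = 0.03844/(6.2461e-04 − 2.0631e-04) = 91.89 m.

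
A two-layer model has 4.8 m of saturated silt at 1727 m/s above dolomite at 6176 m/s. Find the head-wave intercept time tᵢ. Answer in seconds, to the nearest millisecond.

0.005 s

θ_c = arcsin(V₁/V₂) = arcsin(1727/6176) = 16.24°; cos θ_c = 0.9601.
tᵢ = 2h·cos θ_c / V₁ = 2·4.8·0.9601 / 1727 = 0.00534 s.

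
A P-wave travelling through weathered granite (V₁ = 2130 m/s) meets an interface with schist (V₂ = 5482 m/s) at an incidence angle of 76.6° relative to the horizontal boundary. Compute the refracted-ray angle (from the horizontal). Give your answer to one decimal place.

Angle from the normal: 90° − 76.6° = 13.4°.
sin θ₁/V₁ = sin θ₂/V₂ ⇒ sin θ₂ = 5482·sin 13.4°/2130 = 5482·0.2317/2130 = 0.5965.
θ₂ = arcsin 0.5965 = 36.62° from the normal.
From the interface: 90° − 36.62° = 53.38°.

53.4°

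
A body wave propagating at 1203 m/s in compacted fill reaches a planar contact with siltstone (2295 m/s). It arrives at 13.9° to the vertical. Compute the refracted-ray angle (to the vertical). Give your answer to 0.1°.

sin θ₁/V₁ = sin θ₂/V₂ ⇒ sin θ₂ = 2295·sin 13.9°/1203 = 2295·0.2402/1203 = 0.4583.
θ₂ = arcsin 0.4583 = 27.28° from the normal.

27.3°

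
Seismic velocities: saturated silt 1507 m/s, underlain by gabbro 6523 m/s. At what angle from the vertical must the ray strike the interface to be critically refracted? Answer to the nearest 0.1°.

At critical incidence the refracted ray runs along the interface (θ₂ = 90°), so sin θ_c = V₁/V₂.
θ_c = arcsin(1507/6523) = arcsin 0.2310 = 13.36°.

13.4°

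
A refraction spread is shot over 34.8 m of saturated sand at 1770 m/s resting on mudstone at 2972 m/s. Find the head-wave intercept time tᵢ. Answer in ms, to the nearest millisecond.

32 ms

tᵢ = 2h·√(V₂²−V₁²)/(V₁V₂).
√(V₂²−V₁²) = √(2972²−1770²) = 2387.4 m/s.
tᵢ = 2·34.8·2387.4/(1770·2972) = 0.03159 s.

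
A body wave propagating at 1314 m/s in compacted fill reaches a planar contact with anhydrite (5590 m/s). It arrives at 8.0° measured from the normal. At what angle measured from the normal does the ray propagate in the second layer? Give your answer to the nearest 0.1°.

36.3°

Snell's law: sin θ₂ = (V₂/V₁)·sin θ₁ = (5590/1314)·sin 8.0° = 0.5921.
θ₂ = arcsin 0.5921 = 36.30° from the normal.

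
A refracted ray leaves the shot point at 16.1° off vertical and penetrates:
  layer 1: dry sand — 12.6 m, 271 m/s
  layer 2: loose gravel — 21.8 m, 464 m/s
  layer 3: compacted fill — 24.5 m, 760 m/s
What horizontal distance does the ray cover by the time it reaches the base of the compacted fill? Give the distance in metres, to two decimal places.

45.71 m

p = sin θ₁/V₁ = sin 16.1°/271 = 1.0233e-03 s/m is conserved through the stack.
Layer 1: θ = 16.10°; offset = 12.6·tan 16.10° = 3.6368 m.
Layer 2: sin θ = p·464 = 0.4748 → θ = 28.35°; offset = 21.8·tan 28.35° = 11.7612 m.
Layer 3: sin θ = p·760 = 0.7777 → θ = 51.05°; offset = 24.5·tan 51.05° = 30.3104 m.
Total horizontal offset = 45.7084 m.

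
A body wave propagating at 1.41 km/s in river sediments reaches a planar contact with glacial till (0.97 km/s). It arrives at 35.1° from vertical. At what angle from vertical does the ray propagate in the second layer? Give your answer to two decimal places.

Snell's law: sin θ₂ = (V₂/V₁)·sin θ₁ = (0.97/1.41)·sin 35.1° = 0.3956.
θ₂ = sin⁻¹(0.3956) = 23.30° (from vertical).

23.30°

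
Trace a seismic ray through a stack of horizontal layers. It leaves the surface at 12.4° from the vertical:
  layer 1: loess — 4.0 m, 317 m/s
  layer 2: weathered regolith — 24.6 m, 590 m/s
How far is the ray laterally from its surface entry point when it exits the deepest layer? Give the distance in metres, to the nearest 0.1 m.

11.6 m

Apply Snell's law at each interface; in layer i the horizontal offset is hᵢ·tan θᵢ.
Layer 1: θ = 12.40°; offset = 4.0·tan 12.40° = 0.879 m.
Layer 2: sin θ = 590·sin 12.4°/317 = 0.3997, θ = 23.56°; offset = 24.6·tan 23.56° = 10.726 m.
Σ offsets = 11.605 m.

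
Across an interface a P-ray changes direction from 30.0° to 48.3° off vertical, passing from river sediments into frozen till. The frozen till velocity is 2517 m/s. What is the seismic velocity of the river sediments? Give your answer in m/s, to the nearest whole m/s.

sin 30.0° = 0.5000; sin 48.3° = 0.7466.
V₁ = V₂·(sin θ₁/sin θ₂) = 2517·(0.5000/0.7466) = 1685.56 m/s.

1686 m/s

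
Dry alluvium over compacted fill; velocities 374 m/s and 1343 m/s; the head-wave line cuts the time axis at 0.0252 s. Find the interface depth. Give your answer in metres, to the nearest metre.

5 m

θ_c = arcsin(374/1343) = 16.17°; cos θ_c = 0.9604.
tᵢ = 2h cos θ_c/V₁ ⇒ h = tᵢ·V₁/(2 cos θ_c) = 0.0252·374/(2·0.9604) = 4.91 m.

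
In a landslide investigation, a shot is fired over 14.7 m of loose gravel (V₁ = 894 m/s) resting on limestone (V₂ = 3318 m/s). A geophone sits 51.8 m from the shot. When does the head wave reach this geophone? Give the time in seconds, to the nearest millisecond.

0.047 s

t = x/V₂ + 2h·√(V₂²−V₁²)/(V₁V₂).
√(V₂²−V₁²) = √(3318²−894²) = 3195.3 m/s; delay term = 2·14.7·3195.3/(894·3318) = 0.03167 s.
t = 51.8/3318 + 0.03167 = 0.04728 s.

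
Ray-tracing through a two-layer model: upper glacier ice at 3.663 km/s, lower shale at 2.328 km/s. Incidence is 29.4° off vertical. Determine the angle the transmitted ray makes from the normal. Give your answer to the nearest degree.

Snell's law: sin θ₂ = (V₂/V₁)·sin θ₁ = (2.328/3.663)·sin 29.4° = 0.3120.
θ₂ = arcsin 0.3120 = 18.18° from the normal.

18°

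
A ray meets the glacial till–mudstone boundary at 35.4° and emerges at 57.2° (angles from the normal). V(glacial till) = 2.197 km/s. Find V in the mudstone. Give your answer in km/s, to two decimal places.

3.19 km/s

sin 35.4° = 0.5793; sin 57.2° = 0.8406.
V₂ = V₁·(sin θ₂/sin θ₁) = 2.197·(0.8406/0.5793) = 3.19 km/s.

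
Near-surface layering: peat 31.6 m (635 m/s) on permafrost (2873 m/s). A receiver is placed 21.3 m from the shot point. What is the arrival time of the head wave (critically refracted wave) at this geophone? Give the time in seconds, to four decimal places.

t = x/V₂ + 2h·√(V₂²−V₁²)/(V₁V₂).
√(V₂²−V₁²) = √(2873²−635²) = 2801.9 m/s; delay term = 2·31.6·2801.9/(635·2873) = 0.09707 s.
t = 21.3/2873 + 0.09707 = 0.10448 s.

0.1045 s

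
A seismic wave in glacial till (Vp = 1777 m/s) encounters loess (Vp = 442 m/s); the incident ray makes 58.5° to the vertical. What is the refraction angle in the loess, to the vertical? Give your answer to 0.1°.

12.2°

Snell's law: sin θ₂ = (V₂/V₁)·sin θ₁ = (442/1777)·sin 58.5° = 0.2121.
θ₂ = arcsin 0.2121 = 12.24° from the normal.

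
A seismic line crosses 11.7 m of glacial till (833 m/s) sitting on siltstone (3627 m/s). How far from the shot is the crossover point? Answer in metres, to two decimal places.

θ_c = arcsin(833/3627) = 13.28°, so cos θ_c = 0.9733 and tᵢ = 2h cos θ_c/V₁ = 0.0273 s.
At crossover x/V₁ = x/V₂ + tᵢ ⇒ x = tᵢ/(1/V₁ − 1/V₂) = 0.02734/(1.2005e-03 − 2.7571e-04) = 29.56 m.

29.56 m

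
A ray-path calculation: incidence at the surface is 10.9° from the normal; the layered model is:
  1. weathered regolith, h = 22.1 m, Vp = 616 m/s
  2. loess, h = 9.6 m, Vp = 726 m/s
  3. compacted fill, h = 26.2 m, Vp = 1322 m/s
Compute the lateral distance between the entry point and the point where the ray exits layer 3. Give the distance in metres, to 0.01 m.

18.08 m

p = sin θ₁/V₁ = sin 10.9°/616 = 3.0697e-04 s/m is conserved through the stack.
Layer 1: θ = 10.90°; offset = 22.1·tan 10.90° = 4.2558 m.
Layer 2: sin θ = p·726 = 0.2229 → θ = 12.88°; offset = 9.6·tan 12.88° = 2.1947 m.
Layer 3: sin θ = p·1322 = 0.4058 → θ = 23.94°; offset = 26.2·tan 23.94° = 11.6335 m.
Summing the layer offsets gives 18.0839 m.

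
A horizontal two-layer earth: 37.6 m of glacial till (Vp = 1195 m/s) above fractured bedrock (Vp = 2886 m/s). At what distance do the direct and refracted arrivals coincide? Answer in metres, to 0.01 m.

116.82 m

x_cross = 2h·√((V₂+V₁)/(V₂−V₁)).
(V₂+V₁)/(V₂−V₁) = (2886+1195)/(2886−1195) = 2.4134; √ = 1.5535.
x_cross = 2·37.6·1.5535 = 116.82 m.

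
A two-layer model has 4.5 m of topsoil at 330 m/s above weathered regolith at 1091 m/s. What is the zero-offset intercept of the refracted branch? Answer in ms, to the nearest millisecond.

26 ms

θ_c = arcsin(V₁/V₂) = arcsin(330/1091) = 17.61°; cos θ_c = 0.9532.
tᵢ = 2h·cos θ_c / V₁ = 2·4.5·0.9532 / 330 = 0.02600 s.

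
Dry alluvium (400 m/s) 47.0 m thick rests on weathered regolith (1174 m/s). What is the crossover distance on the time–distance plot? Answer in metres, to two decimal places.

θ_c = arcsin(400/1174) = 19.92°, so cos θ_c = 0.9402 and tᵢ = 2h cos θ_c/V₁ = 0.2209 s.
At crossover x/V₁ = x/V₂ + tᵢ ⇒ x = tᵢ/(1/V₁ − 1/V₂) = 0.22094/(2.5000e-03 − 8.5179e-04) = 134.05 m.

134.05 m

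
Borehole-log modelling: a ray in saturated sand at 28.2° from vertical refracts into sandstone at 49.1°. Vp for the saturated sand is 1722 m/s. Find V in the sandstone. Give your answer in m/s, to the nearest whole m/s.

2754 m/s

sin 28.2° = 0.4726; sin 49.1° = 0.7559.
V₂ = V₁·(sin θ₂/sin θ₁) = 1722·(0.7559/0.4726) = 2754.37 m/s.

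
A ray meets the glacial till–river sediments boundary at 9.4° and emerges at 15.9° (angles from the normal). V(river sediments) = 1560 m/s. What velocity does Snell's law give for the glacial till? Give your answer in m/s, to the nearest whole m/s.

930 m/s

Snell's law: sin 9.4°/V₁ = sin 15.9°/V₂.
V₁ = V₂·sin 9.4°/sin 15.9° = 1560 × 0.5962 = 930.02 m/s.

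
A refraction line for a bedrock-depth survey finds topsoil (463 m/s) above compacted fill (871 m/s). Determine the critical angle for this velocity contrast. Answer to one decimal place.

32.1°

At critical incidence the refracted ray runs along the interface (θ₂ = 90°), so sin θ_c = V₁/V₂.
θ_c = arcsin(463/871) = arcsin 0.5316 = 32.11°.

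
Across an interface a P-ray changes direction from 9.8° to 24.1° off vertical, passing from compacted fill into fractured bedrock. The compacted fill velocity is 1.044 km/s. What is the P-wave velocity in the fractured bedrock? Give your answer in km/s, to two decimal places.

sin 9.8° = 0.1702; sin 24.1° = 0.4083.
V₂ = V₁·(sin θ₂/sin θ₁) = 1.044·(0.4083/0.1702) = 2.50 km/s.

2.50 km/s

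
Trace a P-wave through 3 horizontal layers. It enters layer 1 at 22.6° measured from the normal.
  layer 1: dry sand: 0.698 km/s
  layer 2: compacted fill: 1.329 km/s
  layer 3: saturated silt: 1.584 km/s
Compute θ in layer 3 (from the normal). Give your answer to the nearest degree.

61°

Snell's law across each interface conserves sin θ / V, so sin θ_3 = V_3·sin θ₁/V₁.
sin θ_3 = 1.584 × sin 22.6° / 0.698 = 0.8721.
θ_3 = arcsin 0.8721 = 60.70°.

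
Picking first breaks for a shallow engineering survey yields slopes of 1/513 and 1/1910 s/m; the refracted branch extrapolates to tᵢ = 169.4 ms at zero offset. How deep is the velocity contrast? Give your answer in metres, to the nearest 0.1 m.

45.1 m

h = tᵢ·V₁·V₂ / (2·√(V₂²−V₁²)).
√(V₂²−V₁²) = √(1910² − 513²) = 1839.8 m/s.
h = 0.1694 s × 513 × 1910 / (2 × 1839.8) = 45.11 m.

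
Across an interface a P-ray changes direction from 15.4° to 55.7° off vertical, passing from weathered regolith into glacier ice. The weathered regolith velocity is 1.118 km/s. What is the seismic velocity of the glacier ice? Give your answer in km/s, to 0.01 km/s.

sin 15.4° = 0.2656; sin 55.7° = 0.8261.
V₂ = V₁·(sin θ₂/sin θ₁) = 1.118·(0.8261/0.2656) = 3.48 km/s.

3.48 km/s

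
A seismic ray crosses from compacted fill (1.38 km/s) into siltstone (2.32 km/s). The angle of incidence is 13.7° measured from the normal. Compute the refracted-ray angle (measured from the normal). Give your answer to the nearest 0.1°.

Snell's law: sin θ₂ = (V₂/V₁)·sin θ₁ = (2.32/1.38)·sin 13.7° = 0.3982.
θ₂ = sin⁻¹(0.3982) = 23.46° (from vertical).

23.5°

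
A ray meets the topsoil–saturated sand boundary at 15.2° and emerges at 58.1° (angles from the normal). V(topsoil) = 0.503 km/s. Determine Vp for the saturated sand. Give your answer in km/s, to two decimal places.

1.63 km/s

Snell's law: sin 15.2°/V₁ = sin 58.1°/V₂.
V₂ = V₁·sin 58.1°/sin 15.2° = 0.503 × 3.2380 = 1.63 km/s.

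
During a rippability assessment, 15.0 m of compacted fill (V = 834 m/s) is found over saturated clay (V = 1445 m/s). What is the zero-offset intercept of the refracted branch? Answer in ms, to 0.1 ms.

θ_c = arcsin(V₁/V₂) = arcsin(834/1445) = 35.25°; cos θ_c = 0.8166.
tᵢ = 2h·cos θ_c / V₁ = 2·15.0·0.8166 / 834 = 0.02938 s.

29.4 ms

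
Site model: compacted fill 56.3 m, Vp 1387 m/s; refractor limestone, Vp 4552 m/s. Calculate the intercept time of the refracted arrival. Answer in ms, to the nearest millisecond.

tᵢ = 2h·√(V₂²−V₁²)/(V₁V₂).
√(V₂²−V₁²) = √(4552²−1387²) = 4335.5 m/s.
tᵢ = 2·56.3·4335.5/(1387·4552) = 0.07732 s.

77 ms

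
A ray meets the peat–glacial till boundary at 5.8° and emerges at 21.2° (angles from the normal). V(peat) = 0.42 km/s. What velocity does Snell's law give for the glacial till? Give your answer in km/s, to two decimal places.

1.50 km/s

Snell's law: sin 5.8°/V₁ = sin 21.2°/V₂.
V₂ = V₁·sin 21.2°/sin 5.8° = 0.42 × 3.5784 = 1.50 km/s.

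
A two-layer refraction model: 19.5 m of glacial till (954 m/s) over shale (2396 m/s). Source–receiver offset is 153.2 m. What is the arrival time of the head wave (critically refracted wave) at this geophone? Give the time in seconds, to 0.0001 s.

θ_c = arcsin(V₁/V₂) = arcsin(954/2396) = 23.46°, cos θ_c = 0.9173.
Intercept time tᵢ = 2h cos θ_c / V₁ = 2·19.5·0.9173/954 = 0.03750 s.
t = x/V₂ + tᵢ = 153.2/2396 + 0.03750 = 0.10144 s.

0.1014 s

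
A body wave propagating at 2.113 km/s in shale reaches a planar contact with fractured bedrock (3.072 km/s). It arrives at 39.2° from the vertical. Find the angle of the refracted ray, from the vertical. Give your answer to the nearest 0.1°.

66.8°

sin θ₁/V₁ = sin θ₂/V₂ ⇒ sin θ₂ = 3.072·sin 39.2°/2.113 = 3.072·0.6320/2.113 = 0.9189.
θ₂ = arcsin 0.9189 = 66.76° from the normal.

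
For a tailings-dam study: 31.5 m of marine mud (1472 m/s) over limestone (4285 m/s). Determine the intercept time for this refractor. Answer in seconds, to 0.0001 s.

tᵢ = 2h·√(V₂²−V₁²)/(V₁V₂).
√(V₂²−V₁²) = √(4285²−1472²) = 4024.2 m/s.
tᵢ = 2·31.5·4024.2/(1472·4285) = 0.04019 s.

0.0402 s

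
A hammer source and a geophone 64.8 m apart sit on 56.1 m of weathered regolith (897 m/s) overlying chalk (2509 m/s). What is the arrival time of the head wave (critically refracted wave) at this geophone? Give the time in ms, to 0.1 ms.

t = x/V₂ + 2h·√(V₂²−V₁²)/(V₁V₂).
√(V₂²−V₁²) = √(2509²−897²) = 2343.2 m/s; delay term = 2·56.1·2343.2/(897·2509) = 0.11682 s.
t = 64.8/2509 + 0.11682 = 0.14264 s.

142.6 ms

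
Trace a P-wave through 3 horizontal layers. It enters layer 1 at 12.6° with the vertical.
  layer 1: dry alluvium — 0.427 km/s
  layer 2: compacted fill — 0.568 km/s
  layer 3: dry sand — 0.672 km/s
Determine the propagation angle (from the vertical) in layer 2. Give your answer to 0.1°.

16.9°

Ray parameter p = sin 12.6° / 0.427 = 5.1087e-01 s/km.
sin θ_2 = p·V_2 = 5.1087e-01 × 0.568 = 0.2902.
θ_2 = arcsin 0.2902 = 16.87°.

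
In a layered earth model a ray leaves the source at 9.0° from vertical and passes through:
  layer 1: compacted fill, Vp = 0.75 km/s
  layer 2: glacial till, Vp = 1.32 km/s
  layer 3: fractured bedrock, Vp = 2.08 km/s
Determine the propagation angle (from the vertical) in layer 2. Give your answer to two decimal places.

15.98°

Ray parameter p = sin 9.0° / 0.75 = 2.0858e-01 s/km.
sin θ_2 = p·V_2 = 2.0858e-01 × 1.32 = 0.2753.
θ_2 = 15.98° from the vertical.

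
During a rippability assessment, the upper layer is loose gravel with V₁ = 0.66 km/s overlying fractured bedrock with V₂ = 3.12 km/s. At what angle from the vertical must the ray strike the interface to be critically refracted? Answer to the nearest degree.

12°

Critical incidence: sin θ_c = V₁/V₂ = 0.66/3.12 = 0.2115.
θ_c = arcsin 0.2115 = 12.21°.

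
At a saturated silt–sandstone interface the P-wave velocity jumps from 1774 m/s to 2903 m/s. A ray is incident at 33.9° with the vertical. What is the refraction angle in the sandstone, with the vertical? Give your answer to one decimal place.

65.9°

Snell's law: sin θ₂ = (V₂/V₁)·sin θ₁ = (2903/1774)·sin 33.9° = 0.9127.
θ₂ = sin⁻¹(0.9127) = 65.88° (from vertical).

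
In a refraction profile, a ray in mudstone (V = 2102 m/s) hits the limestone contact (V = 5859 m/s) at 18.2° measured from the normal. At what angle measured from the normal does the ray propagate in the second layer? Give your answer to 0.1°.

Snell's law: sin θ₂ = (V₂/V₁)·sin θ₁ = (5859/2102)·sin 18.2° = 0.8706.
θ₂ = sin⁻¹(0.8706) = 60.53° (from vertical).

60.5°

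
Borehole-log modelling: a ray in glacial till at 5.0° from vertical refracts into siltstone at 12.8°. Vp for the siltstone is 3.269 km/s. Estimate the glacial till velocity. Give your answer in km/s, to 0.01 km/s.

sin 5.0° = 0.0872; sin 12.8° = 0.2215.
V₁ = V₂·(sin θ₁/sin θ₂) = 3.269·(0.0872/0.2215) = 1.29 km/s.

1.29 km/s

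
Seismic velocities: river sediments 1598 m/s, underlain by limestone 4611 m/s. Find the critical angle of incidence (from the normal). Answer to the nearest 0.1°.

At critical incidence the refracted ray runs along the interface (θ₂ = 90°), so sin θ_c = V₁/V₂.
θ_c = arcsin(1598/4611) = arcsin 0.3466 = 20.28°.

20.3°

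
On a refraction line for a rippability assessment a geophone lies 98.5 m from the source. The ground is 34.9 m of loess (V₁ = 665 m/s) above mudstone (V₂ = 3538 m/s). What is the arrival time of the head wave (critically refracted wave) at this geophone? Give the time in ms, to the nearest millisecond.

131 ms

t = x/V₂ + 2h·√(V₂²−V₁²)/(V₁V₂).
√(V₂²−V₁²) = √(3538²−665²) = 3474.9 m/s; delay term = 2·34.9·3474.9/(665·3538) = 0.10309 s.
t = 98.5/3538 + 0.10309 = 0.13093 s.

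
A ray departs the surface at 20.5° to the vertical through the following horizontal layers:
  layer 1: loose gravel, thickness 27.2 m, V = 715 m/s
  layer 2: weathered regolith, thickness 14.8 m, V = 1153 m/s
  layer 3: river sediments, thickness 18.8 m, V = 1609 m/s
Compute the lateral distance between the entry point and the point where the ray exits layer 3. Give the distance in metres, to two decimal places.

p = sin θ₁/V₁ = sin 20.5°/715 = 4.8980e-04 s/m is conserved through the stack.
Layer 1: θ = 20.50°; offset = 27.2·tan 20.50° = 10.1697 m.
Layer 2: sin θ = p·1153 = 0.5647 → θ = 34.38°; offset = 14.8·tan 34.38° = 10.1278 m.
Layer 3: sin θ = p·1609 = 0.7881 → θ = 52.01°; offset = 18.8·tan 52.01° = 24.0692 m.
Σ offsets = 44.3667 m.

44.37 m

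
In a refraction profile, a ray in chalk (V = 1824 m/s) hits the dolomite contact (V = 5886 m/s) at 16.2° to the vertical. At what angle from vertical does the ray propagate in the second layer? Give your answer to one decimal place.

sin θ₁/V₁ = sin θ₂/V₂ ⇒ sin θ₂ = 5886·sin 16.2°/1824 = 5886·0.2790/1824 = 0.9003.
θ₂ = arcsin 0.9003 = 64.20° from the normal.

64.2°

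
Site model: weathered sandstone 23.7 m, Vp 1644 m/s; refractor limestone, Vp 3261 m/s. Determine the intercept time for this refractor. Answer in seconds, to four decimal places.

0.0249 s

tᵢ = 2h·√(V₂²−V₁²)/(V₁V₂).
√(V₂²−V₁²) = √(3261²−1644²) = 2816.3 m/s.
tᵢ = 2·23.7·2816.3/(1644·3261) = 0.02490 s.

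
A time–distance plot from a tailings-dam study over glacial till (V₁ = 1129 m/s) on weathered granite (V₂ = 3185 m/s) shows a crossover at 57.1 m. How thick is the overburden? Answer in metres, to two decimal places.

x_cross = 2h·√((V₂+V₁)/(V₂−V₁)) → h = x_cross / (2·√((V₂+V₁)/(V₂−V₁))).
√((V₂+V₁)/(V₂−V₁)) = √((3185+1129)/(3185−1129)) = 1.4485.
h = 57.1 / (2·1.4485) = 19.71 m.

19.71 m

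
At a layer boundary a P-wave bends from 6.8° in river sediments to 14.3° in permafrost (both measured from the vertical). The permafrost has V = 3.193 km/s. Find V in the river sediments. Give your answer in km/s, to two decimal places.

Snell's law: sin 6.8°/V₁ = sin 14.3°/V₂.
V₁ = V₂·sin 6.8°/sin 14.3° = 3.193 × 0.4794 = 1.53 km/s.

1.53 km/s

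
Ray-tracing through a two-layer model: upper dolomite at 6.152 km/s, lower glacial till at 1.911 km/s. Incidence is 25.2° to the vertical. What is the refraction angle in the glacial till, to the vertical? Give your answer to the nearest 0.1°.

sin θ₁/V₁ = sin θ₂/V₂ ⇒ sin θ₂ = 1.911·sin 25.2°/6.152 = 1.911·0.4258/6.152 = 0.1323.
θ₂ = sin⁻¹(0.1323) = 7.60° (from vertical).

7.6°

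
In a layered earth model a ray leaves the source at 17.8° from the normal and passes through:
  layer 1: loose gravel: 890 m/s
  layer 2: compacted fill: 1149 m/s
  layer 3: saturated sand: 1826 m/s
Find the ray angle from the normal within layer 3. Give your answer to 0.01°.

Snell's law across each interface conserves sin θ / V, so sin θ_3 = V_3·sin θ₁/V₁.
sin θ_3 = 1826 × sin 17.8° / 890 = 0.6272.
θ_3 = 38.84° from the vertical.

38.84°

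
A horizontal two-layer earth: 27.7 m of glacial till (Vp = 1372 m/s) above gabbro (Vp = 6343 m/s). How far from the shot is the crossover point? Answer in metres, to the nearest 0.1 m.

69.0 m

x_cross = 2h·√((V₂+V₁)/(V₂−V₁)).
(V₂+V₁)/(V₂−V₁) = (6343+1372)/(6343−1372) = 1.5520; √ = 1.2458.
x_cross = 2·27.7·1.2458 = 69.02 m.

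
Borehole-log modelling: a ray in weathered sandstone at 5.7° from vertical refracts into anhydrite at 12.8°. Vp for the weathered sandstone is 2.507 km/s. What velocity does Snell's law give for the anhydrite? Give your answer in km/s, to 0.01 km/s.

sin 5.7° = 0.0993; sin 12.8° = 0.2215.
V₂ = V₁·(sin θ₂/sin θ₁) = 2.507·(0.2215/0.0993) = 5.59 km/s.

5.59 km/s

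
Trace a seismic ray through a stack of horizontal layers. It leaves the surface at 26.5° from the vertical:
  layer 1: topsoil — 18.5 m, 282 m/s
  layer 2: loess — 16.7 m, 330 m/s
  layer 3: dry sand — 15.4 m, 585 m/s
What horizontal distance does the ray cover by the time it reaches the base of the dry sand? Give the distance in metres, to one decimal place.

57.1 m

p = sin θ₁/V₁ = sin 26.5°/282 = 1.5823e-03 s/m is conserved through the stack.
Layer 1: θ = 26.50°; offset = 18.5·tan 26.50° = 9.224 m.
Layer 2: sin θ = p·330 = 0.5221 → θ = 31.48°; offset = 16.7·tan 31.48° = 10.224 m.
Layer 3: sin θ = p·585 = 0.9256 → θ = 67.76°; offset = 15.4·tan 67.76° = 37.666 m.
Σ offsets = 57.114 m.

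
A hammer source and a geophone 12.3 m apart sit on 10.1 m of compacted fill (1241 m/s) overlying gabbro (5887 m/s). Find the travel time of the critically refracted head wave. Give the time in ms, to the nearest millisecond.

18 ms

θ_c = arcsin(V₁/V₂) = arcsin(1241/5887) = 12.17°, cos θ_c = 0.9775.
Intercept time tᵢ = 2h cos θ_c / V₁ = 2·10.1·0.9775/1241 = 0.01591 s.
t = x/V₂ + tᵢ = 12.3/5887 + 0.01591 = 0.01800 s.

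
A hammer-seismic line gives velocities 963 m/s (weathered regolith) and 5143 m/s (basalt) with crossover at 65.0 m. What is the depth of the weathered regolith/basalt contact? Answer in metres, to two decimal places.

x_cross = 2h·√((V₂+V₁)/(V₂−V₁)) → h = x_cross / (2·√((V₂+V₁)/(V₂−V₁))).
√((V₂+V₁)/(V₂−V₁)) = √((5143+963)/(5143−963)) = 1.2086.
h = 65.0 / (2·1.2086) = 26.89 m.

26.89 m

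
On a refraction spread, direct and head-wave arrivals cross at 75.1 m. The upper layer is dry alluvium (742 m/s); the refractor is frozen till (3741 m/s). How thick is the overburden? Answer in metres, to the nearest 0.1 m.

x_cross = 2h·√((V₂+V₁)/(V₂−V₁)) → h = x_cross / (2·√((V₂+V₁)/(V₂−V₁))).
√((V₂+V₁)/(V₂−V₁)) = √((3741+742)/(3741−742)) = 1.2226.
h = 75.1 / (2·1.2226) = 30.71 m.

30.7 m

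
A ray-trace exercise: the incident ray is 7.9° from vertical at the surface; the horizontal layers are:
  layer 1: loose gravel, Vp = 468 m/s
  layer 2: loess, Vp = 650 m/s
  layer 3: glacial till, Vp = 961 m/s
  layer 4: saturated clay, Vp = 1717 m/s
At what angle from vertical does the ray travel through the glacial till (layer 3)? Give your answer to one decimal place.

16.4°

Ray parameter p = sin 7.9° / 468 = 2.9368e-04 s/m.
sin θ_3 = p·V_3 = 2.9368e-04 × 961 = 0.2822.
θ_3 = 16.39° from the vertical.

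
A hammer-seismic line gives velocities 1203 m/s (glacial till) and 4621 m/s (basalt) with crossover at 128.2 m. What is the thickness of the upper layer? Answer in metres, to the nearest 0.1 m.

49.1 m

h = (x_cross/2)·√((V₂−V₁)/(V₂+V₁)).
(V₂−V₁)/(V₂+V₁) = (4621−1203)/(4621+1203) = 0.5869; √ = 0.7661.
h = (128.2/2)·0.7661 = 49.11 m.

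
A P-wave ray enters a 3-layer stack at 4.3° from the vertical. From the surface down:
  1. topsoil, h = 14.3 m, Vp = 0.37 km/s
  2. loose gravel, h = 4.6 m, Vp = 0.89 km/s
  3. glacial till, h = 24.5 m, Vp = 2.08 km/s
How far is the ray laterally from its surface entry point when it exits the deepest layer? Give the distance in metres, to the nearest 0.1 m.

13.3 m

Ray parameter p = sin 4.3° / 0.37 km/s = 2.0265e-01 s/km.
Layer 1: θ = 4.30°; offset = 14.3·tan 4.30° = 1.075 m.
Layer 2: sin θ = p·0.89 = 0.1804 → θ = 10.39°; offset = 4.6·tan 10.39° = 0.843 m.
Layer 3: sin θ = p·2.08 = 0.4215 → θ = 24.93°; offset = 24.5·tan 24.93° = 11.388 m.
Total horizontal offset = 13.307 m.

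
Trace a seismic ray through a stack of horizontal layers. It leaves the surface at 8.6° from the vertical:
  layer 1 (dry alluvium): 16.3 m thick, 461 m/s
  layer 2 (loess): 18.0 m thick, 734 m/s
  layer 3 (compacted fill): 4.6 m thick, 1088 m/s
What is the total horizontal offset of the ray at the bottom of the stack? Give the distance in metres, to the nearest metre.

9 m

Ray parameter p = sin 8.6° / 461 m/s = 3.2437e-04 s/m.
Layer 1: θ = 8.60°; offset = 16.3·tan 8.60° = 2.465 m.
Layer 2: sin θ = p·734 = 0.2381 → θ = 13.77°; offset = 18.0·tan 13.77° = 4.412 m.
Layer 3: sin θ = p·1088 = 0.3529 → θ = 20.67°; offset = 4.6·tan 20.67° = 1.735 m.
Total horizontal offset = 8.613 m.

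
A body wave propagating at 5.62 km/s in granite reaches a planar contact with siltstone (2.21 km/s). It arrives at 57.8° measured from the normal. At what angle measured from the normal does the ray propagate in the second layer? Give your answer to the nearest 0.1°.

19.4°

Snell's law: sin θ₂ = (V₂/V₁)·sin θ₁ = (2.21/5.62)·sin 57.8° = 0.3328.
θ₂ = arcsin 0.3328 = 19.44° from the normal.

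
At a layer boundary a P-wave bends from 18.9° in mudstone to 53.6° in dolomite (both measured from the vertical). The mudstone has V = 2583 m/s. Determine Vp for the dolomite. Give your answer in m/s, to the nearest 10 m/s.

Snell's law: sin 18.9°/V₁ = sin 53.6°/V₂.
V₂ = V₁·sin 53.6°/sin 18.9° = 2583 × 2.4849 = 6418.43 m/s.

6420 m/s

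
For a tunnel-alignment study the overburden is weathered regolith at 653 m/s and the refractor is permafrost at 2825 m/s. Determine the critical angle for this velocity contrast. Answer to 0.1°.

At critical incidence the refracted ray runs along the interface (θ₂ = 90°), so sin θ_c = V₁/V₂.
θ_c = arcsin(653/2825) = arcsin 0.2312 = 13.36°.

13.4°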